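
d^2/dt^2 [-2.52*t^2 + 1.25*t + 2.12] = -5.04000000000000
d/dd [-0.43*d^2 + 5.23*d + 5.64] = 5.23 - 0.86*d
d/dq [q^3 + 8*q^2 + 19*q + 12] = 3*q^2 + 16*q + 19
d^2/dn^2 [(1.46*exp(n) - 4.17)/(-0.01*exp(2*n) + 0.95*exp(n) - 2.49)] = (-0.000146*exp(4*n) - 0.012202*exp(3*n) + 0.0992789999999997*exp(2*n) - 0.105537000000001*exp(n) + 0.811988999999999)*exp(n)/(1.0e-6*exp(6*n) - 0.000285*exp(5*n) + 0.027822*exp(4*n) - 0.999305*exp(3*n) + 6.927678*exp(2*n) - 17.670285*exp(n) + 15.438249)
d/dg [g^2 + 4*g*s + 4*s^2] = 2*g + 4*s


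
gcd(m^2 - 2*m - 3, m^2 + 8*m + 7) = m + 1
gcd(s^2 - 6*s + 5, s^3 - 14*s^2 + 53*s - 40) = s^2 - 6*s + 5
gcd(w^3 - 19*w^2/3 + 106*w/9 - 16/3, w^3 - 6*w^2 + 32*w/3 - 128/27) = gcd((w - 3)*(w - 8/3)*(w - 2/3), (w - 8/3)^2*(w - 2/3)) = w^2 - 10*w/3 + 16/9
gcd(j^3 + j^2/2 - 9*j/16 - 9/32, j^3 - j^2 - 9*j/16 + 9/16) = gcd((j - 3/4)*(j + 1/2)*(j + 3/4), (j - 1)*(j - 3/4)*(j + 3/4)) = j^2 - 9/16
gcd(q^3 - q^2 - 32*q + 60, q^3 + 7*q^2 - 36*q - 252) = q + 6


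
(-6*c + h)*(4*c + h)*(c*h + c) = -24*c^3*h - 24*c^3 - 2*c^2*h^2 - 2*c^2*h + c*h^3 + c*h^2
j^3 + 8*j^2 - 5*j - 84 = (j - 3)*(j + 4)*(j + 7)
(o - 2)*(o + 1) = o^2 - o - 2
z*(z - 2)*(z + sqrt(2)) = z^3 - 2*z^2 + sqrt(2)*z^2 - 2*sqrt(2)*z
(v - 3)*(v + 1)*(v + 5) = v^3 + 3*v^2 - 13*v - 15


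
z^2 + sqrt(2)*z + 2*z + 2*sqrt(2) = (z + 2)*(z + sqrt(2))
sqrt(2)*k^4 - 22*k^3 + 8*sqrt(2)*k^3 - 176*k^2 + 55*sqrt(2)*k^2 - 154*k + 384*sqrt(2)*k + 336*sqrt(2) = (k + 7)*(k - 8*sqrt(2))*(k - 3*sqrt(2))*(sqrt(2)*k + sqrt(2))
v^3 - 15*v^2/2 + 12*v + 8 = (v - 4)^2*(v + 1/2)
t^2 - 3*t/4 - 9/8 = (t - 3/2)*(t + 3/4)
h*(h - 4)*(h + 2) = h^3 - 2*h^2 - 8*h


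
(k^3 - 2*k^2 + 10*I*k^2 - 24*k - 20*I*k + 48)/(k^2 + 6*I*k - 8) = (k^2 + k*(-2 + 6*I) - 12*I)/(k + 2*I)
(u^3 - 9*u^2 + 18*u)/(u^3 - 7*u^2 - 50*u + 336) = u*(u - 3)/(u^2 - u - 56)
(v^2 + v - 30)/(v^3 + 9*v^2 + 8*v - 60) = (v - 5)/(v^2 + 3*v - 10)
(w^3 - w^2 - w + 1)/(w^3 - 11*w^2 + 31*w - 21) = (w^2 - 1)/(w^2 - 10*w + 21)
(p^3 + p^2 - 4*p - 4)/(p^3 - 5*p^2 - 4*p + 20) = (p + 1)/(p - 5)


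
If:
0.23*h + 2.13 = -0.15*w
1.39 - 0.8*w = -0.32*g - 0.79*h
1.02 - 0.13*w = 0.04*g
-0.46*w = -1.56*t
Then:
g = 22.42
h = -9.88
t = 0.28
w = 0.95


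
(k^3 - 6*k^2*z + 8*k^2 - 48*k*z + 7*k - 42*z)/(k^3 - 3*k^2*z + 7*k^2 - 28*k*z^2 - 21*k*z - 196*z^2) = (-k^2 + 6*k*z - k + 6*z)/(-k^2 + 3*k*z + 28*z^2)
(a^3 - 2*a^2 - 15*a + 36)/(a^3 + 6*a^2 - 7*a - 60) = (a - 3)/(a + 5)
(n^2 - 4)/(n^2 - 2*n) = (n + 2)/n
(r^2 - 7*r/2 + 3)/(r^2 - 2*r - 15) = (-r^2 + 7*r/2 - 3)/(-r^2 + 2*r + 15)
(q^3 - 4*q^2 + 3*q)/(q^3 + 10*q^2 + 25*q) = (q^2 - 4*q + 3)/(q^2 + 10*q + 25)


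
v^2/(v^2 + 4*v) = v/(v + 4)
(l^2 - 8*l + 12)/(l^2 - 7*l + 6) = (l - 2)/(l - 1)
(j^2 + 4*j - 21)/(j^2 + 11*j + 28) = (j - 3)/(j + 4)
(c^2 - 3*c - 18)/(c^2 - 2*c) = (c^2 - 3*c - 18)/(c*(c - 2))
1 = 1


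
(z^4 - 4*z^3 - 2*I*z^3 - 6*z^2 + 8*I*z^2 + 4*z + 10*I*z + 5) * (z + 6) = z^5 + 2*z^4 - 2*I*z^4 - 30*z^3 - 4*I*z^3 - 32*z^2 + 58*I*z^2 + 29*z + 60*I*z + 30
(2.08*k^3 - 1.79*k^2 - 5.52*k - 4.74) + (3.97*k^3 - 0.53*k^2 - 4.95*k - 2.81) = 6.05*k^3 - 2.32*k^2 - 10.47*k - 7.55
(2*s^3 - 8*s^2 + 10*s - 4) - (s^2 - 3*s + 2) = 2*s^3 - 9*s^2 + 13*s - 6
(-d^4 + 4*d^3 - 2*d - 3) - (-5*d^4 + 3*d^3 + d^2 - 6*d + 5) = 4*d^4 + d^3 - d^2 + 4*d - 8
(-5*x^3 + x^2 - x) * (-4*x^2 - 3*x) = 20*x^5 + 11*x^4 + x^3 + 3*x^2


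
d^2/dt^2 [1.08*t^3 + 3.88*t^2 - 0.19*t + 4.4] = 6.48*t + 7.76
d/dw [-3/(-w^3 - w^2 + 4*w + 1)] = 3*(-3*w^2 - 2*w + 4)/(w^3 + w^2 - 4*w - 1)^2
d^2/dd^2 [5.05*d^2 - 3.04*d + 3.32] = 10.1000000000000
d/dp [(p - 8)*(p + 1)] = 2*p - 7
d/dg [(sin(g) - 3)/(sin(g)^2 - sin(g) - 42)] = (6*sin(g) + cos(g)^2 - 46)*cos(g)/(sin(g) + cos(g)^2 + 41)^2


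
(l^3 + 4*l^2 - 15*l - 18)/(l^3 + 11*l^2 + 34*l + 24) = (l - 3)/(l + 4)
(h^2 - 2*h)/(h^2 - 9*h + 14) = h/(h - 7)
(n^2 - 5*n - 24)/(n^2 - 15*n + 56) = (n + 3)/(n - 7)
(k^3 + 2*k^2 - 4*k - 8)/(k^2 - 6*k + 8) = (k^2 + 4*k + 4)/(k - 4)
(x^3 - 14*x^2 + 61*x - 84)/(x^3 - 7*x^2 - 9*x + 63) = (x - 4)/(x + 3)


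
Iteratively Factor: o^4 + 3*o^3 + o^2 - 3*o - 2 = (o + 2)*(o^3 + o^2 - o - 1) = (o - 1)*(o + 2)*(o^2 + 2*o + 1) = (o - 1)*(o + 1)*(o + 2)*(o + 1)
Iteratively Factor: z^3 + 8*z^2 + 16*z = (z + 4)*(z^2 + 4*z) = z*(z + 4)*(z + 4)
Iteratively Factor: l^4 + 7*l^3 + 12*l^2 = (l + 4)*(l^3 + 3*l^2) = l*(l + 4)*(l^2 + 3*l) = l*(l + 3)*(l + 4)*(l)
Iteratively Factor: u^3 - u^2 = (u)*(u^2 - u) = u*(u - 1)*(u)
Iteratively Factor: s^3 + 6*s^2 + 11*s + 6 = (s + 2)*(s^2 + 4*s + 3) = (s + 1)*(s + 2)*(s + 3)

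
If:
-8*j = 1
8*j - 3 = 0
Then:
No Solution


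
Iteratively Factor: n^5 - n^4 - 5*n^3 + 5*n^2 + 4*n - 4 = (n + 1)*(n^4 - 2*n^3 - 3*n^2 + 8*n - 4) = (n - 2)*(n + 1)*(n^3 - 3*n + 2) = (n - 2)*(n - 1)*(n + 1)*(n^2 + n - 2) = (n - 2)*(n - 1)^2*(n + 1)*(n + 2)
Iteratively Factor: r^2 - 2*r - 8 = (r + 2)*(r - 4)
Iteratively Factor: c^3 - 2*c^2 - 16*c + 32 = (c - 2)*(c^2 - 16) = (c - 4)*(c - 2)*(c + 4)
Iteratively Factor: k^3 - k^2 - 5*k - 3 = (k + 1)*(k^2 - 2*k - 3) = (k - 3)*(k + 1)*(k + 1)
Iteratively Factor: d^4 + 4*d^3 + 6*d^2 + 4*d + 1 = (d + 1)*(d^3 + 3*d^2 + 3*d + 1) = (d + 1)^2*(d^2 + 2*d + 1) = (d + 1)^3*(d + 1)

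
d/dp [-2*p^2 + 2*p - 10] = 2 - 4*p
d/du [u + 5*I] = 1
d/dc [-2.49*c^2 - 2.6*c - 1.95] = -4.98*c - 2.6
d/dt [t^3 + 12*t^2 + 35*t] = 3*t^2 + 24*t + 35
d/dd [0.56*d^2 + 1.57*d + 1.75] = 1.12*d + 1.57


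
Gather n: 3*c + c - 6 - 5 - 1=4*c - 12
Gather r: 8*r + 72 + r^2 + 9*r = r^2 + 17*r + 72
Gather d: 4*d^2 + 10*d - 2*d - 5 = 4*d^2 + 8*d - 5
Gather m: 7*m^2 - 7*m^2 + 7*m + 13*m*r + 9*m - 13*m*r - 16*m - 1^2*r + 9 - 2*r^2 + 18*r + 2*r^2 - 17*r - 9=0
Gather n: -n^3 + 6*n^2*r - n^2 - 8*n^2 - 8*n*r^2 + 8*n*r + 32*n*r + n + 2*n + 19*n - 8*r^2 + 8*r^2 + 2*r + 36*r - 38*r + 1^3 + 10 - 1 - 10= -n^3 + n^2*(6*r - 9) + n*(-8*r^2 + 40*r + 22)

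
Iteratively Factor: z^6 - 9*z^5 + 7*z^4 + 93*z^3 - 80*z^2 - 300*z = (z - 5)*(z^5 - 4*z^4 - 13*z^3 + 28*z^2 + 60*z) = (z - 5)^2*(z^4 + z^3 - 8*z^2 - 12*z) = z*(z - 5)^2*(z^3 + z^2 - 8*z - 12) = z*(z - 5)^2*(z + 2)*(z^2 - z - 6) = z*(z - 5)^2*(z + 2)^2*(z - 3)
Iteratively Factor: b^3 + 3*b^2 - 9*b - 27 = (b - 3)*(b^2 + 6*b + 9) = (b - 3)*(b + 3)*(b + 3)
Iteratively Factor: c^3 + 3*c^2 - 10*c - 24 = (c + 2)*(c^2 + c - 12) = (c + 2)*(c + 4)*(c - 3)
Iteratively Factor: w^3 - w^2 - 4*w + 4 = (w - 2)*(w^2 + w - 2) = (w - 2)*(w - 1)*(w + 2)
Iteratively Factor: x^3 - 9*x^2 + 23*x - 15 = (x - 1)*(x^2 - 8*x + 15) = (x - 5)*(x - 1)*(x - 3)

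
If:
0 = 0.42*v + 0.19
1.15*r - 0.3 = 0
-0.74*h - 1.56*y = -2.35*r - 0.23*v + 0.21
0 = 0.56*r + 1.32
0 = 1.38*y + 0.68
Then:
No Solution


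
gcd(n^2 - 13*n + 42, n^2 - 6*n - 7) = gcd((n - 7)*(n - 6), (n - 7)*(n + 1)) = n - 7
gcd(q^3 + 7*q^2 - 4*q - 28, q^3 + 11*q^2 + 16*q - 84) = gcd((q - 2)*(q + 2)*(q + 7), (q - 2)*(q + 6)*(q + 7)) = q^2 + 5*q - 14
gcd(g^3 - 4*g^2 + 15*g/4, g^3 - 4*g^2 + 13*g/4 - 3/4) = 1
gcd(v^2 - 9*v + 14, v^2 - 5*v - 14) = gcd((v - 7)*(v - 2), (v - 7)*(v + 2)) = v - 7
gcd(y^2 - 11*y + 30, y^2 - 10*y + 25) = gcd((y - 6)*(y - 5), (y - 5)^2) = y - 5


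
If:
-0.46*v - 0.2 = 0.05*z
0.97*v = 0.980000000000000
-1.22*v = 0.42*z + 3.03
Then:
No Solution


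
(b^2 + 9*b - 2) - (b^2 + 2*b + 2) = 7*b - 4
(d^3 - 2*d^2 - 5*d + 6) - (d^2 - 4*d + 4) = d^3 - 3*d^2 - d + 2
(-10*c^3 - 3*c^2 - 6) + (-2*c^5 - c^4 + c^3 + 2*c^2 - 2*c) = -2*c^5 - c^4 - 9*c^3 - c^2 - 2*c - 6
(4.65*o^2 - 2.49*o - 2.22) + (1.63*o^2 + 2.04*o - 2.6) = 6.28*o^2 - 0.45*o - 4.82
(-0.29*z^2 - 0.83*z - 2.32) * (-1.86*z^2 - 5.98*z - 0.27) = 0.5394*z^4 + 3.278*z^3 + 9.3569*z^2 + 14.0977*z + 0.6264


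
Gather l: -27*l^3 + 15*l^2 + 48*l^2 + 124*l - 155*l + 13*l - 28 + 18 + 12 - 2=-27*l^3 + 63*l^2 - 18*l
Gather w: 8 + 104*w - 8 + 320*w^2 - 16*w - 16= 320*w^2 + 88*w - 16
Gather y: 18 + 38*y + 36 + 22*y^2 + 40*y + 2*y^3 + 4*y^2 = 2*y^3 + 26*y^2 + 78*y + 54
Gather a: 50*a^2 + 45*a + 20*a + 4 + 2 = 50*a^2 + 65*a + 6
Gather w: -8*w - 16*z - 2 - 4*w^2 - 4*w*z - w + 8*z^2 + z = -4*w^2 + w*(-4*z - 9) + 8*z^2 - 15*z - 2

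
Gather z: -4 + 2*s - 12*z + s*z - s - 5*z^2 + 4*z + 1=s - 5*z^2 + z*(s - 8) - 3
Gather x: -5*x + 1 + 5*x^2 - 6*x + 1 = 5*x^2 - 11*x + 2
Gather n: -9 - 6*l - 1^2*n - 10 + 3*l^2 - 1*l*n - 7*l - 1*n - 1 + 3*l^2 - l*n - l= 6*l^2 - 14*l + n*(-2*l - 2) - 20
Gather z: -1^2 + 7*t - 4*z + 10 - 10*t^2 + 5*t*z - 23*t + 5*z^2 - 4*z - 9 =-10*t^2 - 16*t + 5*z^2 + z*(5*t - 8)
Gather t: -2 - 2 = -4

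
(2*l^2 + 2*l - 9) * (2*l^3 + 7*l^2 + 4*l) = 4*l^5 + 18*l^4 + 4*l^3 - 55*l^2 - 36*l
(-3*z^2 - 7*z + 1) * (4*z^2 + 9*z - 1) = -12*z^4 - 55*z^3 - 56*z^2 + 16*z - 1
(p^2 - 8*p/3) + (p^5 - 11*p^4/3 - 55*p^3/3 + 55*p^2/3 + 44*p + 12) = p^5 - 11*p^4/3 - 55*p^3/3 + 58*p^2/3 + 124*p/3 + 12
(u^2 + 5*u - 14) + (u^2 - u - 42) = 2*u^2 + 4*u - 56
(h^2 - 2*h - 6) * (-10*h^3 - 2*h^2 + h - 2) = -10*h^5 + 18*h^4 + 65*h^3 + 8*h^2 - 2*h + 12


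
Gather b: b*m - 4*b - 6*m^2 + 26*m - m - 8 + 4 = b*(m - 4) - 6*m^2 + 25*m - 4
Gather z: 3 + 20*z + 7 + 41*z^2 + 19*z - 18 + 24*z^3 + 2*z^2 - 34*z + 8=24*z^3 + 43*z^2 + 5*z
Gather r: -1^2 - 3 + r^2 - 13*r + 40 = r^2 - 13*r + 36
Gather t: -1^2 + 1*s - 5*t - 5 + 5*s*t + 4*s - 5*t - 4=5*s + t*(5*s - 10) - 10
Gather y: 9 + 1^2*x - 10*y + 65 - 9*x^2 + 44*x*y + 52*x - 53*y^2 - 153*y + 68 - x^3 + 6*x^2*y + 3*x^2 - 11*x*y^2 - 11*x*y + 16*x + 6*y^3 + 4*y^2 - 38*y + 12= -x^3 - 6*x^2 + 69*x + 6*y^3 + y^2*(-11*x - 49) + y*(6*x^2 + 33*x - 201) + 154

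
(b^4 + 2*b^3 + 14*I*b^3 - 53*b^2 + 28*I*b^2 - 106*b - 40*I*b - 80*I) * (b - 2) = b^5 + 14*I*b^4 - 57*b^3 - 96*I*b^2 + 212*b + 160*I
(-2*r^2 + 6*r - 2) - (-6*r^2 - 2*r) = 4*r^2 + 8*r - 2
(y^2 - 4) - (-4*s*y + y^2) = 4*s*y - 4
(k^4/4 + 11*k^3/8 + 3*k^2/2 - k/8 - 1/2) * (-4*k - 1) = -k^5 - 23*k^4/4 - 59*k^3/8 - k^2 + 17*k/8 + 1/2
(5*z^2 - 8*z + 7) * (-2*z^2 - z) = -10*z^4 + 11*z^3 - 6*z^2 - 7*z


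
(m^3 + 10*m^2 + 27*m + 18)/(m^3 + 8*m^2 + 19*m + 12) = (m + 6)/(m + 4)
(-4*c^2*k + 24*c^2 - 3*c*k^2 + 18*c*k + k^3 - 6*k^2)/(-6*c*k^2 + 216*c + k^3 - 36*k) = (4*c^2 + 3*c*k - k^2)/(6*c*k + 36*c - k^2 - 6*k)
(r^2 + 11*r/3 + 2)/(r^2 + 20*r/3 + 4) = (r + 3)/(r + 6)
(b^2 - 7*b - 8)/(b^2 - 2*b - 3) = (b - 8)/(b - 3)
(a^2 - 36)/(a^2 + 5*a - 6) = (a - 6)/(a - 1)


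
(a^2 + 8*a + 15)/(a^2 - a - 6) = (a^2 + 8*a + 15)/(a^2 - a - 6)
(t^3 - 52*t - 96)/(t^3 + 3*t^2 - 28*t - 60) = (t - 8)/(t - 5)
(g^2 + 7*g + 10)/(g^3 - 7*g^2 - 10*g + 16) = (g + 5)/(g^2 - 9*g + 8)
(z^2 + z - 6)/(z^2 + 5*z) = (z^2 + z - 6)/(z*(z + 5))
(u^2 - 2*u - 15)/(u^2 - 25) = (u + 3)/(u + 5)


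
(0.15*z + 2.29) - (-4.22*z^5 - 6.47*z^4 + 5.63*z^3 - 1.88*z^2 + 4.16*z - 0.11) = 4.22*z^5 + 6.47*z^4 - 5.63*z^3 + 1.88*z^2 - 4.01*z + 2.4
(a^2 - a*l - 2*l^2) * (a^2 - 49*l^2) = a^4 - a^3*l - 51*a^2*l^2 + 49*a*l^3 + 98*l^4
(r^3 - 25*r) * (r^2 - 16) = r^5 - 41*r^3 + 400*r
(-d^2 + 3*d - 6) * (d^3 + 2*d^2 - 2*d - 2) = -d^5 + d^4 + 2*d^3 - 16*d^2 + 6*d + 12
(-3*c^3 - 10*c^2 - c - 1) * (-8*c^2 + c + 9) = 24*c^5 + 77*c^4 - 29*c^3 - 83*c^2 - 10*c - 9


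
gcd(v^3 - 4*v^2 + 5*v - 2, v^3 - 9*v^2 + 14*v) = v - 2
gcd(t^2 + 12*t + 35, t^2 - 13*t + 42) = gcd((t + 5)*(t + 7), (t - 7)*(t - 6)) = 1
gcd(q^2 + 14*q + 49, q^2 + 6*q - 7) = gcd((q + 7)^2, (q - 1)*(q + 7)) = q + 7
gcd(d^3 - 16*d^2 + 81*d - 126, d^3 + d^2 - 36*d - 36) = d - 6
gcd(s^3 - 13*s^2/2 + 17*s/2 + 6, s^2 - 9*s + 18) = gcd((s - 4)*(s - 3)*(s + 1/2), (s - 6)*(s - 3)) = s - 3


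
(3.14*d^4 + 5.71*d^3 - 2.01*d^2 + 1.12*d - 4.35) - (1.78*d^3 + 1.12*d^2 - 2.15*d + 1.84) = 3.14*d^4 + 3.93*d^3 - 3.13*d^2 + 3.27*d - 6.19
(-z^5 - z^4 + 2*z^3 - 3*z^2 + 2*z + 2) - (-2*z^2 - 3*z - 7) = -z^5 - z^4 + 2*z^3 - z^2 + 5*z + 9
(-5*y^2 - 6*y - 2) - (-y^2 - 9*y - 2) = -4*y^2 + 3*y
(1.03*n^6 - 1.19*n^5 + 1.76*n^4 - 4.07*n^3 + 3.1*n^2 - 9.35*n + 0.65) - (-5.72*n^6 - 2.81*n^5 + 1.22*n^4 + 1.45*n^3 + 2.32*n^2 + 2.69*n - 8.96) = 6.75*n^6 + 1.62*n^5 + 0.54*n^4 - 5.52*n^3 + 0.78*n^2 - 12.04*n + 9.61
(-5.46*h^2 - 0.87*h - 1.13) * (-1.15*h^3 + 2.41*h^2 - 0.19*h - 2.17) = 6.279*h^5 - 12.1581*h^4 + 0.2402*h^3 + 9.2902*h^2 + 2.1026*h + 2.4521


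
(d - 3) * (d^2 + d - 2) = d^3 - 2*d^2 - 5*d + 6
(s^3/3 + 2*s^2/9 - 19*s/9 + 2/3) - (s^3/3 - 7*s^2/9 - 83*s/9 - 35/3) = s^2 + 64*s/9 + 37/3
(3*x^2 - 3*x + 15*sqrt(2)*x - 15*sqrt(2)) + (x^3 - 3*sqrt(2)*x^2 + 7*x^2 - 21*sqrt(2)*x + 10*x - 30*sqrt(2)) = x^3 - 3*sqrt(2)*x^2 + 10*x^2 - 6*sqrt(2)*x + 7*x - 45*sqrt(2)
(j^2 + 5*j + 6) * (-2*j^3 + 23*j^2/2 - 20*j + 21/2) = -2*j^5 + 3*j^4/2 + 51*j^3/2 - 41*j^2/2 - 135*j/2 + 63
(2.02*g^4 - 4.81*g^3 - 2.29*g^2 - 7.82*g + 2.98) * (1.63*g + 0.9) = 3.2926*g^5 - 6.0223*g^4 - 8.0617*g^3 - 14.8076*g^2 - 2.1806*g + 2.682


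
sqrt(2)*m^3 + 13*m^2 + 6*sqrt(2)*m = m*(m + 6*sqrt(2))*(sqrt(2)*m + 1)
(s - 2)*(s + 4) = s^2 + 2*s - 8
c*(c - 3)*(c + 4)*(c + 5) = c^4 + 6*c^3 - 7*c^2 - 60*c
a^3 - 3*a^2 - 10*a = a*(a - 5)*(a + 2)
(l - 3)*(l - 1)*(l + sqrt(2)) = l^3 - 4*l^2 + sqrt(2)*l^2 - 4*sqrt(2)*l + 3*l + 3*sqrt(2)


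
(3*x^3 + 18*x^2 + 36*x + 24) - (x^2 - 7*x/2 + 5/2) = 3*x^3 + 17*x^2 + 79*x/2 + 43/2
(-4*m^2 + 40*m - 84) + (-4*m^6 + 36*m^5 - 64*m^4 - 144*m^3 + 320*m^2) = -4*m^6 + 36*m^5 - 64*m^4 - 144*m^3 + 316*m^2 + 40*m - 84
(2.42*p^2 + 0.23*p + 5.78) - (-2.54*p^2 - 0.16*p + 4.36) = 4.96*p^2 + 0.39*p + 1.42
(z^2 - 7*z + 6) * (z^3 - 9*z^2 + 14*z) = z^5 - 16*z^4 + 83*z^3 - 152*z^2 + 84*z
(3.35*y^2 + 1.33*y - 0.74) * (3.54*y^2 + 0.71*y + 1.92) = 11.859*y^4 + 7.0867*y^3 + 4.7567*y^2 + 2.0282*y - 1.4208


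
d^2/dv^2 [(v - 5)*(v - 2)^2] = 6*v - 18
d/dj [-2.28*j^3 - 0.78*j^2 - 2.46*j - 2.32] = -6.84*j^2 - 1.56*j - 2.46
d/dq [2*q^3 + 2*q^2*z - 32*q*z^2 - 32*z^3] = 6*q^2 + 4*q*z - 32*z^2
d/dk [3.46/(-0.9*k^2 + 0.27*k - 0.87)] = (6.228*k - 0.9342)/(0.9*k^2 - 0.27*k + 0.87)^2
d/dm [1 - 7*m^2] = -14*m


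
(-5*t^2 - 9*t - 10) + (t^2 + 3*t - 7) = -4*t^2 - 6*t - 17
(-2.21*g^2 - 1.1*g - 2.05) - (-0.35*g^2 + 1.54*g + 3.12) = -1.86*g^2 - 2.64*g - 5.17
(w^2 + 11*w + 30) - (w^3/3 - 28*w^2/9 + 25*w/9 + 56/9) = -w^3/3 + 37*w^2/9 + 74*w/9 + 214/9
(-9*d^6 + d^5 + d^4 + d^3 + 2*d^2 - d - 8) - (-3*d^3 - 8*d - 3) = -9*d^6 + d^5 + d^4 + 4*d^3 + 2*d^2 + 7*d - 5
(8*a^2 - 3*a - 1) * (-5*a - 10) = -40*a^3 - 65*a^2 + 35*a + 10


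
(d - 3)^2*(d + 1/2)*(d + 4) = d^4 - 3*d^3/2 - 16*d^2 + 57*d/2 + 18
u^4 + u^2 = u^2*(u - I)*(u + I)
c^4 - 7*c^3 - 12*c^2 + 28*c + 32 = (c - 8)*(c - 2)*(c + 1)*(c + 2)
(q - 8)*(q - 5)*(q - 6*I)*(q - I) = q^4 - 13*q^3 - 7*I*q^3 + 34*q^2 + 91*I*q^2 + 78*q - 280*I*q - 240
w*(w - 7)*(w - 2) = w^3 - 9*w^2 + 14*w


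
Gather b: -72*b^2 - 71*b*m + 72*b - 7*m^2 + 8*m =-72*b^2 + b*(72 - 71*m) - 7*m^2 + 8*m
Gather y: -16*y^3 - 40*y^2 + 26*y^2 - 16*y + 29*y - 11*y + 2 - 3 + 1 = -16*y^3 - 14*y^2 + 2*y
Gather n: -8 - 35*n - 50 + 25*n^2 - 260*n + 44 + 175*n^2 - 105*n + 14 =200*n^2 - 400*n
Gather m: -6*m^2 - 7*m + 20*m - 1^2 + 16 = -6*m^2 + 13*m + 15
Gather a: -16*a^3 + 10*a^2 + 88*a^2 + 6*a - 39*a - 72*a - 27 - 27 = -16*a^3 + 98*a^2 - 105*a - 54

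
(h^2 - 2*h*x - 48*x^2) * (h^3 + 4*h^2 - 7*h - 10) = h^5 - 2*h^4*x + 4*h^4 - 48*h^3*x^2 - 8*h^3*x - 7*h^3 - 192*h^2*x^2 + 14*h^2*x - 10*h^2 + 336*h*x^2 + 20*h*x + 480*x^2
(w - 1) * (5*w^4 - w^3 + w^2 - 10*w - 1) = 5*w^5 - 6*w^4 + 2*w^3 - 11*w^2 + 9*w + 1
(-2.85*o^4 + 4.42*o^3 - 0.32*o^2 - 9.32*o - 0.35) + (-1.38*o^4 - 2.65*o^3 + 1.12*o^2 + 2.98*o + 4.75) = -4.23*o^4 + 1.77*o^3 + 0.8*o^2 - 6.34*o + 4.4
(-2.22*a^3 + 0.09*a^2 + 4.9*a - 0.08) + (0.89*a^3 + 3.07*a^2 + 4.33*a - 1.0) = -1.33*a^3 + 3.16*a^2 + 9.23*a - 1.08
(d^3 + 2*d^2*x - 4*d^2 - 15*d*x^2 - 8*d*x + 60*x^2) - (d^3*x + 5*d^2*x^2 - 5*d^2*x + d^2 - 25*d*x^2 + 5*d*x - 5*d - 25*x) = -d^3*x + d^3 - 5*d^2*x^2 + 7*d^2*x - 5*d^2 + 10*d*x^2 - 13*d*x + 5*d + 60*x^2 + 25*x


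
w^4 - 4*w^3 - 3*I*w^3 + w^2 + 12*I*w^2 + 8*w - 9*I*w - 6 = (w - 3)*(w - 1)*(w - 2*I)*(w - I)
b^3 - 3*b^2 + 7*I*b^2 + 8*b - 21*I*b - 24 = (b - 3)*(b - I)*(b + 8*I)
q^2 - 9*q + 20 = (q - 5)*(q - 4)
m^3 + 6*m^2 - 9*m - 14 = (m - 2)*(m + 1)*(m + 7)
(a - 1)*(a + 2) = a^2 + a - 2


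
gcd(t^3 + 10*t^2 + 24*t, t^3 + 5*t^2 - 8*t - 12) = t + 6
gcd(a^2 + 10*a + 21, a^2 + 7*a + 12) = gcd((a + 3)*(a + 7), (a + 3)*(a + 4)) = a + 3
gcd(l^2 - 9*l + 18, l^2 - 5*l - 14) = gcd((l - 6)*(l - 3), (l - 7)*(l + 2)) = 1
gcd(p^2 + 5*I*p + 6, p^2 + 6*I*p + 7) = p - I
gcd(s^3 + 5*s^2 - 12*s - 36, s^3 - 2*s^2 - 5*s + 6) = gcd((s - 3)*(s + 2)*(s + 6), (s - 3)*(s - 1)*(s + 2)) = s^2 - s - 6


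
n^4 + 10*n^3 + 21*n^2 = n^2*(n + 3)*(n + 7)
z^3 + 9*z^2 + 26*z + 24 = (z + 2)*(z + 3)*(z + 4)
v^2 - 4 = (v - 2)*(v + 2)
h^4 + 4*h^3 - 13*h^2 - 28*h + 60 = (h - 2)^2*(h + 3)*(h + 5)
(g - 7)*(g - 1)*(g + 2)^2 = g^4 - 4*g^3 - 21*g^2 - 4*g + 28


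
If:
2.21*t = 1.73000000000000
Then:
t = 0.78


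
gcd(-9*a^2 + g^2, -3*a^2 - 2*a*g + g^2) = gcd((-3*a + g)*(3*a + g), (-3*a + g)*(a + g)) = 3*a - g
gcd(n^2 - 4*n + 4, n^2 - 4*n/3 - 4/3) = n - 2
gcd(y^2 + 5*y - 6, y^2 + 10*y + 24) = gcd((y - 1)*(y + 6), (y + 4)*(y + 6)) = y + 6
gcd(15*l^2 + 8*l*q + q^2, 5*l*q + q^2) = 5*l + q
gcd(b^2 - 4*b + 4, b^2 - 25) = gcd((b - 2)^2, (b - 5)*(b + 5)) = 1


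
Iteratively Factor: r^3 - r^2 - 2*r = (r - 2)*(r^2 + r) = r*(r - 2)*(r + 1)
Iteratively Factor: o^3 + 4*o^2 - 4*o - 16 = (o + 2)*(o^2 + 2*o - 8) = (o + 2)*(o + 4)*(o - 2)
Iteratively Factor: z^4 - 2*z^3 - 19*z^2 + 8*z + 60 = (z + 2)*(z^3 - 4*z^2 - 11*z + 30) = (z - 2)*(z + 2)*(z^2 - 2*z - 15) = (z - 2)*(z + 2)*(z + 3)*(z - 5)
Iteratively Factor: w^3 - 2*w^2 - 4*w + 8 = (w - 2)*(w^2 - 4) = (w - 2)^2*(w + 2)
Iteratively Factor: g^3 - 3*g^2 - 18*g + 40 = (g - 5)*(g^2 + 2*g - 8) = (g - 5)*(g - 2)*(g + 4)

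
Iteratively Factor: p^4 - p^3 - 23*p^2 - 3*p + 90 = (p + 3)*(p^3 - 4*p^2 - 11*p + 30) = (p + 3)^2*(p^2 - 7*p + 10) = (p - 2)*(p + 3)^2*(p - 5)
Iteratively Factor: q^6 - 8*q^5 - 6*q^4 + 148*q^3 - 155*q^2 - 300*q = (q + 4)*(q^5 - 12*q^4 + 42*q^3 - 20*q^2 - 75*q) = (q - 5)*(q + 4)*(q^4 - 7*q^3 + 7*q^2 + 15*q) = (q - 5)*(q + 1)*(q + 4)*(q^3 - 8*q^2 + 15*q) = (q - 5)^2*(q + 1)*(q + 4)*(q^2 - 3*q) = q*(q - 5)^2*(q + 1)*(q + 4)*(q - 3)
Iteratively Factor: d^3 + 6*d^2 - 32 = (d + 4)*(d^2 + 2*d - 8) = (d - 2)*(d + 4)*(d + 4)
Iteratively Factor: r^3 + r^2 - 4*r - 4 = (r + 2)*(r^2 - r - 2) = (r + 1)*(r + 2)*(r - 2)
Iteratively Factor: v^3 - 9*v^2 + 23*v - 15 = (v - 3)*(v^2 - 6*v + 5) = (v - 3)*(v - 1)*(v - 5)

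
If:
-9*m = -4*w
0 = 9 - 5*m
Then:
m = 9/5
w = 81/20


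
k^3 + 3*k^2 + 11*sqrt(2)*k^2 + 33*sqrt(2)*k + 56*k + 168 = (k + 3)*(k + 4*sqrt(2))*(k + 7*sqrt(2))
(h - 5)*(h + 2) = h^2 - 3*h - 10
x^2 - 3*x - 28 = (x - 7)*(x + 4)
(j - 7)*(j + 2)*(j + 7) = j^3 + 2*j^2 - 49*j - 98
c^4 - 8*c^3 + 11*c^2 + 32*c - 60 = (c - 5)*(c - 3)*(c - 2)*(c + 2)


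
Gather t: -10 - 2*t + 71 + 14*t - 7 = 12*t + 54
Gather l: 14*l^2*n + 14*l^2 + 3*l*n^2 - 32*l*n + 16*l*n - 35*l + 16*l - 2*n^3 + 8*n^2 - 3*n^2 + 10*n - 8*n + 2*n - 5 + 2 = l^2*(14*n + 14) + l*(3*n^2 - 16*n - 19) - 2*n^3 + 5*n^2 + 4*n - 3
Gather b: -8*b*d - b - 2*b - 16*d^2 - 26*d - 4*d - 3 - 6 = b*(-8*d - 3) - 16*d^2 - 30*d - 9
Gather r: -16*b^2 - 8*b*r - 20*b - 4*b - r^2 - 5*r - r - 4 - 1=-16*b^2 - 24*b - r^2 + r*(-8*b - 6) - 5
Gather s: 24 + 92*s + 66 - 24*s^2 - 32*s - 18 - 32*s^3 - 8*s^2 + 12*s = -32*s^3 - 32*s^2 + 72*s + 72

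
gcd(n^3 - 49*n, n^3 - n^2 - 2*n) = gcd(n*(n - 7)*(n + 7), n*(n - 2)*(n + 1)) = n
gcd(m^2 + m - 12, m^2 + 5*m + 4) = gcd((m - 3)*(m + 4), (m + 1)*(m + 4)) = m + 4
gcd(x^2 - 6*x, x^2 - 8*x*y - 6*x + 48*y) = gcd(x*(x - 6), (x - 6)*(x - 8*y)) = x - 6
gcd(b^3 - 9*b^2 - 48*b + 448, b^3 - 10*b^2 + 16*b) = b - 8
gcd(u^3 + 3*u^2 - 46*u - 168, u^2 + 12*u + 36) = u + 6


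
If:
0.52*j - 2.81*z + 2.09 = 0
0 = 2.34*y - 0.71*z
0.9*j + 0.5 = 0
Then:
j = -0.56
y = 0.19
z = 0.64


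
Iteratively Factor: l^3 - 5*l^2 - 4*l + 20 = (l + 2)*(l^2 - 7*l + 10) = (l - 5)*(l + 2)*(l - 2)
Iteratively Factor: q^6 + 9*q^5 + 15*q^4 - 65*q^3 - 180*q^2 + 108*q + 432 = (q - 2)*(q^5 + 11*q^4 + 37*q^3 + 9*q^2 - 162*q - 216) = (q - 2)*(q + 3)*(q^4 + 8*q^3 + 13*q^2 - 30*q - 72) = (q - 2)*(q + 3)^2*(q^3 + 5*q^2 - 2*q - 24) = (q - 2)^2*(q + 3)^2*(q^2 + 7*q + 12) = (q - 2)^2*(q + 3)^3*(q + 4)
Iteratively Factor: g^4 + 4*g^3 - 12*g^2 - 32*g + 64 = (g - 2)*(g^3 + 6*g^2 - 32) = (g - 2)^2*(g^2 + 8*g + 16) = (g - 2)^2*(g + 4)*(g + 4)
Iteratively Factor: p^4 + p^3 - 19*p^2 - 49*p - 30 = (p - 5)*(p^3 + 6*p^2 + 11*p + 6) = (p - 5)*(p + 1)*(p^2 + 5*p + 6) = (p - 5)*(p + 1)*(p + 2)*(p + 3)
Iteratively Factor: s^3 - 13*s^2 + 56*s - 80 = (s - 4)*(s^2 - 9*s + 20) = (s - 4)^2*(s - 5)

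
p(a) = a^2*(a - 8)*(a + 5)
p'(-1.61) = 88.78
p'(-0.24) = 18.63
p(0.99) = -41.15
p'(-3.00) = 51.00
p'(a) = a^2*(a - 8) + a^2*(a + 5) + 2*a*(a - 8)*(a + 5)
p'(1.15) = -97.82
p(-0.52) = -10.32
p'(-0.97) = 65.48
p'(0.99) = -84.14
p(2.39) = -236.81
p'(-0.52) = 38.60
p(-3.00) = -198.00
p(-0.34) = -4.49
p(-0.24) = -2.26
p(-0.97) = -34.01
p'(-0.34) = 26.00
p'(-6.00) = -708.00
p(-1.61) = -84.45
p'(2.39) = -188.00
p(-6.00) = 504.00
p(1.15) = -55.71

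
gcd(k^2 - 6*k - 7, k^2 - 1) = k + 1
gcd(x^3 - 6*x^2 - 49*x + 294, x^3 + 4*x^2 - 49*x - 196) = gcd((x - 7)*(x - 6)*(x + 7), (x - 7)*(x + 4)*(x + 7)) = x^2 - 49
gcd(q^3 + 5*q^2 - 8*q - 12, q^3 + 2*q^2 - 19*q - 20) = q + 1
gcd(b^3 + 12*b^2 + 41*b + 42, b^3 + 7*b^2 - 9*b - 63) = b^2 + 10*b + 21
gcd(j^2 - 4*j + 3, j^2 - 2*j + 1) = j - 1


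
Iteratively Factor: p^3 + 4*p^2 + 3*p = (p + 1)*(p^2 + 3*p) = (p + 1)*(p + 3)*(p)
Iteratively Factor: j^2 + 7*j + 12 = (j + 4)*(j + 3)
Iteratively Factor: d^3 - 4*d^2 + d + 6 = (d - 3)*(d^2 - d - 2) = (d - 3)*(d + 1)*(d - 2)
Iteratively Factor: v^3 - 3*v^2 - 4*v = (v - 4)*(v^2 + v) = v*(v - 4)*(v + 1)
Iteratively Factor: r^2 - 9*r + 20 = (r - 4)*(r - 5)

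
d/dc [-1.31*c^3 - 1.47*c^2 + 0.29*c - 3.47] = -3.93*c^2 - 2.94*c + 0.29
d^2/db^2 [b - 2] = 0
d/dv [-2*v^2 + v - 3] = 1 - 4*v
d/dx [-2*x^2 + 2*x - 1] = 2 - 4*x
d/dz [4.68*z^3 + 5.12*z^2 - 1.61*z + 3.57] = 14.04*z^2 + 10.24*z - 1.61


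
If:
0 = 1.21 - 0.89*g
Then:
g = 1.36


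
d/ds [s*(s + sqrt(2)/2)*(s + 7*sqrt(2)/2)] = 3*s^2 + 8*sqrt(2)*s + 7/2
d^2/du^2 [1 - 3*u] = 0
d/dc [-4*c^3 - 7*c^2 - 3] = 2*c*(-6*c - 7)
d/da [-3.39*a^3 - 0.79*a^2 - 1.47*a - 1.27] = -10.17*a^2 - 1.58*a - 1.47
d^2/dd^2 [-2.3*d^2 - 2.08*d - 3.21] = -4.60000000000000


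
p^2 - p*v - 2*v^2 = (p - 2*v)*(p + v)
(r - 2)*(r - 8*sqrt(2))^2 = r^3 - 16*sqrt(2)*r^2 - 2*r^2 + 32*sqrt(2)*r + 128*r - 256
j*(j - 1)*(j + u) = j^3 + j^2*u - j^2 - j*u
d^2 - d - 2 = (d - 2)*(d + 1)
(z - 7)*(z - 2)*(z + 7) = z^3 - 2*z^2 - 49*z + 98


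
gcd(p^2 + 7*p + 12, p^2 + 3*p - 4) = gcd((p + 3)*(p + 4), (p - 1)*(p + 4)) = p + 4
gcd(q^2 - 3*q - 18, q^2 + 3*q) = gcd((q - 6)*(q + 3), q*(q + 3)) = q + 3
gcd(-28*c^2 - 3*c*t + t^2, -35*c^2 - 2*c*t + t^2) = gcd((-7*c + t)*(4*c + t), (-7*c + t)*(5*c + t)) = -7*c + t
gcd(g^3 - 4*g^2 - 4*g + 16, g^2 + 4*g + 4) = g + 2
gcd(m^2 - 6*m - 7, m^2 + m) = m + 1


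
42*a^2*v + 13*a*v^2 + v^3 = v*(6*a + v)*(7*a + v)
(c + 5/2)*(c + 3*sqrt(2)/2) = c^2 + 3*sqrt(2)*c/2 + 5*c/2 + 15*sqrt(2)/4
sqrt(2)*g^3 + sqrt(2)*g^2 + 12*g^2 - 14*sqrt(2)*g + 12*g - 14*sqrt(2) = (g - sqrt(2))*(g + 7*sqrt(2))*(sqrt(2)*g + sqrt(2))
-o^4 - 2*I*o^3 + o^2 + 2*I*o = o*(o + 2*I)*(-I*o - I)*(-I*o + I)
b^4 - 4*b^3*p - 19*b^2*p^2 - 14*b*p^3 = b*(b - 7*p)*(b + p)*(b + 2*p)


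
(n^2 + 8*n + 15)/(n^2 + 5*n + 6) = (n + 5)/(n + 2)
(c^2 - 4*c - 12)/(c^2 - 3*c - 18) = (c + 2)/(c + 3)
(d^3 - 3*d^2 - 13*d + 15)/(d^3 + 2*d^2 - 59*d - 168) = (d^2 - 6*d + 5)/(d^2 - d - 56)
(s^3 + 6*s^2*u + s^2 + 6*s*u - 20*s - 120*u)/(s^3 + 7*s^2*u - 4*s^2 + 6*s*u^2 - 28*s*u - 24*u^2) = (s + 5)/(s + u)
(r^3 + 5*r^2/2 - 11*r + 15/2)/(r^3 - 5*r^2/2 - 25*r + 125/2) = (2*r^2 - 5*r + 3)/(2*r^2 - 15*r + 25)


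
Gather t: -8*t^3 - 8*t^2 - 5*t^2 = -8*t^3 - 13*t^2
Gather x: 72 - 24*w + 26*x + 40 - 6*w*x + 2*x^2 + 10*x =-24*w + 2*x^2 + x*(36 - 6*w) + 112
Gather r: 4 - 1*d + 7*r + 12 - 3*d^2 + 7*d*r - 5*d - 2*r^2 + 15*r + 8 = -3*d^2 - 6*d - 2*r^2 + r*(7*d + 22) + 24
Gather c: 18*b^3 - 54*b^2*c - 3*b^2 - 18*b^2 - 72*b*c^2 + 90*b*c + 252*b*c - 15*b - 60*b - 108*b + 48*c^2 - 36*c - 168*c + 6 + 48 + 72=18*b^3 - 21*b^2 - 183*b + c^2*(48 - 72*b) + c*(-54*b^2 + 342*b - 204) + 126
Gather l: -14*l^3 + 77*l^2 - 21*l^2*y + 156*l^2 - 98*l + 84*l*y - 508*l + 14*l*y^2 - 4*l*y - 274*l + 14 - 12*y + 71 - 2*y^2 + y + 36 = -14*l^3 + l^2*(233 - 21*y) + l*(14*y^2 + 80*y - 880) - 2*y^2 - 11*y + 121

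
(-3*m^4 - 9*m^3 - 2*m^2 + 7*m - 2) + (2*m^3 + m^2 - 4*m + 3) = -3*m^4 - 7*m^3 - m^2 + 3*m + 1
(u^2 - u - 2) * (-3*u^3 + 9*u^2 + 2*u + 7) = -3*u^5 + 12*u^4 - u^3 - 13*u^2 - 11*u - 14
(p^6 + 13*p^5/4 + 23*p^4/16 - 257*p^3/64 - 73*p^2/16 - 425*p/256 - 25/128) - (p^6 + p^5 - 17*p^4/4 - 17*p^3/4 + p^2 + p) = 9*p^5/4 + 91*p^4/16 + 15*p^3/64 - 89*p^2/16 - 681*p/256 - 25/128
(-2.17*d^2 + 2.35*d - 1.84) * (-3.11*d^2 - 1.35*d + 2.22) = 6.7487*d^4 - 4.379*d^3 - 2.2675*d^2 + 7.701*d - 4.0848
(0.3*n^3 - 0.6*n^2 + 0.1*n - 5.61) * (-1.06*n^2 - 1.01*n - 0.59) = -0.318*n^5 + 0.333*n^4 + 0.323*n^3 + 6.1996*n^2 + 5.6071*n + 3.3099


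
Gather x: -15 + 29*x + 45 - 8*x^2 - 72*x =-8*x^2 - 43*x + 30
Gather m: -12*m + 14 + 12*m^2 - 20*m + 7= 12*m^2 - 32*m + 21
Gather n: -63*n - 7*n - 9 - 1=-70*n - 10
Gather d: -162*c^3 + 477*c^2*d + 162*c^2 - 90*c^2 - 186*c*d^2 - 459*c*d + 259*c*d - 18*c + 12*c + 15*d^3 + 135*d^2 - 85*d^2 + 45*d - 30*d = -162*c^3 + 72*c^2 - 6*c + 15*d^3 + d^2*(50 - 186*c) + d*(477*c^2 - 200*c + 15)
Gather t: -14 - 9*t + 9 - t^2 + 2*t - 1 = -t^2 - 7*t - 6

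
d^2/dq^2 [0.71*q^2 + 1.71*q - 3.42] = 1.42000000000000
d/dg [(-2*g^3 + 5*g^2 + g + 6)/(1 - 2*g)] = (8*g^3 - 16*g^2 + 10*g + 13)/(4*g^2 - 4*g + 1)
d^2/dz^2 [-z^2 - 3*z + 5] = -2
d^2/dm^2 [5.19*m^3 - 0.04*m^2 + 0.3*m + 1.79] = 31.14*m - 0.08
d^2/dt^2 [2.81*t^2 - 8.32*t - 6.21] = 5.62000000000000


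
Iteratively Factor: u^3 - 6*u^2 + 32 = (u + 2)*(u^2 - 8*u + 16) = (u - 4)*(u + 2)*(u - 4)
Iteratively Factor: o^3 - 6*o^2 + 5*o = (o - 1)*(o^2 - 5*o) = o*(o - 1)*(o - 5)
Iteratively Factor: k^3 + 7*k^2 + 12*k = (k + 4)*(k^2 + 3*k) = (k + 3)*(k + 4)*(k)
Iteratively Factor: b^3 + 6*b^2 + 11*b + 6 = (b + 1)*(b^2 + 5*b + 6) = (b + 1)*(b + 3)*(b + 2)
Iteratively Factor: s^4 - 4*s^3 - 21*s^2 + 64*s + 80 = (s + 4)*(s^3 - 8*s^2 + 11*s + 20) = (s - 5)*(s + 4)*(s^2 - 3*s - 4) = (s - 5)*(s + 1)*(s + 4)*(s - 4)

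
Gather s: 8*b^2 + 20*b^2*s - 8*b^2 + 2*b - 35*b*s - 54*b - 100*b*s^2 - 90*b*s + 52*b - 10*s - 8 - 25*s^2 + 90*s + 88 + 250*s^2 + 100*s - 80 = s^2*(225 - 100*b) + s*(20*b^2 - 125*b + 180)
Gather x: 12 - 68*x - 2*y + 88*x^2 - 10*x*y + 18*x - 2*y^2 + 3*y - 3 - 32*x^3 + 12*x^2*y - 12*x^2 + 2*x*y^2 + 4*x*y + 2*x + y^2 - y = -32*x^3 + x^2*(12*y + 76) + x*(2*y^2 - 6*y - 48) - y^2 + 9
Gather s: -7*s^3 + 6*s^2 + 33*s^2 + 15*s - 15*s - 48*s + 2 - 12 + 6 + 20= -7*s^3 + 39*s^2 - 48*s + 16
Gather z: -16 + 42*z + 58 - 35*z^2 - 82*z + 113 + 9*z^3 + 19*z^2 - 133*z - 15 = 9*z^3 - 16*z^2 - 173*z + 140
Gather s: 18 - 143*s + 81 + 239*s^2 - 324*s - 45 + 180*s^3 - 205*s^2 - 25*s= 180*s^3 + 34*s^2 - 492*s + 54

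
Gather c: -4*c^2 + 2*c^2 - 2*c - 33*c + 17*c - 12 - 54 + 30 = -2*c^2 - 18*c - 36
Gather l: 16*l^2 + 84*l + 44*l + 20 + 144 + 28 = 16*l^2 + 128*l + 192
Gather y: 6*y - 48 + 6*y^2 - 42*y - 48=6*y^2 - 36*y - 96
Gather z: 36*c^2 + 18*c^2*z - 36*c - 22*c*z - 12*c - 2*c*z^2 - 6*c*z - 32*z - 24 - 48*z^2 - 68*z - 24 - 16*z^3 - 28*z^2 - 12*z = 36*c^2 - 48*c - 16*z^3 + z^2*(-2*c - 76) + z*(18*c^2 - 28*c - 112) - 48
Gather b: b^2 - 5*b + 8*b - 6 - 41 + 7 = b^2 + 3*b - 40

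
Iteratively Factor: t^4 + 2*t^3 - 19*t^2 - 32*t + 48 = (t - 4)*(t^3 + 6*t^2 + 5*t - 12) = (t - 4)*(t + 4)*(t^2 + 2*t - 3) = (t - 4)*(t + 3)*(t + 4)*(t - 1)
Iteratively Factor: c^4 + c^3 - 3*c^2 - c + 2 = (c - 1)*(c^3 + 2*c^2 - c - 2) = (c - 1)*(c + 2)*(c^2 - 1) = (c - 1)^2*(c + 2)*(c + 1)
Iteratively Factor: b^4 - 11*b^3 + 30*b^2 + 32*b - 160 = (b + 2)*(b^3 - 13*b^2 + 56*b - 80) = (b - 4)*(b + 2)*(b^2 - 9*b + 20) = (b - 4)^2*(b + 2)*(b - 5)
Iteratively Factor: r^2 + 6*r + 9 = (r + 3)*(r + 3)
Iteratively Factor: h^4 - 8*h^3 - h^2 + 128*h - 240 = (h - 5)*(h^3 - 3*h^2 - 16*h + 48) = (h - 5)*(h - 3)*(h^2 - 16) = (h - 5)*(h - 4)*(h - 3)*(h + 4)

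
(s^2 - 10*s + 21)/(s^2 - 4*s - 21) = (s - 3)/(s + 3)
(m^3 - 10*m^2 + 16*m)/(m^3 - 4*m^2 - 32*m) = (m - 2)/(m + 4)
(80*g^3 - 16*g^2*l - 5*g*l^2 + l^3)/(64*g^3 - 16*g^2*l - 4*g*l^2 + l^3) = (5*g - l)/(4*g - l)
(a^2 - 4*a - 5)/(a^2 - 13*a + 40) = (a + 1)/(a - 8)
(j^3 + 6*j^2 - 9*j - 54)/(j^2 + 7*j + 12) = (j^2 + 3*j - 18)/(j + 4)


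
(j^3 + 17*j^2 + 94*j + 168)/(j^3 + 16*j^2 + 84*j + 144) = (j + 7)/(j + 6)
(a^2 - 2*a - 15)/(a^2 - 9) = (a - 5)/(a - 3)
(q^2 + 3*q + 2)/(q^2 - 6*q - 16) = (q + 1)/(q - 8)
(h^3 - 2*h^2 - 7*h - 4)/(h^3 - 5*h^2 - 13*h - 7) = (h - 4)/(h - 7)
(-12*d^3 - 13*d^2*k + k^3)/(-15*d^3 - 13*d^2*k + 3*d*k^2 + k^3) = (12*d^2 + d*k - k^2)/(15*d^2 - 2*d*k - k^2)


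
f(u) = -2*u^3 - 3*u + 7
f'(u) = -6*u^2 - 3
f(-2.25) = 36.53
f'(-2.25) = -33.38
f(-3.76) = 124.59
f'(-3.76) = -87.83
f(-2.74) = 56.36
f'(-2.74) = -48.05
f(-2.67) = 53.08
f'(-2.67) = -45.77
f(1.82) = -10.52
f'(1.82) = -22.87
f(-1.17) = 13.71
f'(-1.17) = -11.21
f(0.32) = 5.97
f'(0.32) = -3.61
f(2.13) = -18.72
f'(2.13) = -30.22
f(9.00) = -1478.00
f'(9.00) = -489.00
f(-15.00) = 6802.00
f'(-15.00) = -1353.00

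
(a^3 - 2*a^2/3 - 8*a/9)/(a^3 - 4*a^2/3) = (a + 2/3)/a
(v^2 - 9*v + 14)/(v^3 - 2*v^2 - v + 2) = (v - 7)/(v^2 - 1)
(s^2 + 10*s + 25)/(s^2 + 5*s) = (s + 5)/s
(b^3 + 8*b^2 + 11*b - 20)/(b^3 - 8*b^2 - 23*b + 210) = (b^2 + 3*b - 4)/(b^2 - 13*b + 42)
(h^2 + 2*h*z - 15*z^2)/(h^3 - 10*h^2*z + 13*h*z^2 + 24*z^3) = (-h - 5*z)/(-h^2 + 7*h*z + 8*z^2)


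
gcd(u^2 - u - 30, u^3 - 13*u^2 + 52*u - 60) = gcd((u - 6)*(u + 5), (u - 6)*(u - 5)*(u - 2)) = u - 6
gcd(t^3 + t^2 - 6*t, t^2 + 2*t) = t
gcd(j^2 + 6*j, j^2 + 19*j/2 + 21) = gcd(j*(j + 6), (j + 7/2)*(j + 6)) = j + 6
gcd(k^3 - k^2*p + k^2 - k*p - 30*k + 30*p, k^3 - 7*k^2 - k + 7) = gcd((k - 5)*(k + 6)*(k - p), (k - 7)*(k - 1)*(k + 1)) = 1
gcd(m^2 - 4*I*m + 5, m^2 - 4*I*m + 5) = m^2 - 4*I*m + 5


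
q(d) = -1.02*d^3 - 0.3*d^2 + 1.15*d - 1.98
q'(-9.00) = -241.31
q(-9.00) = 706.95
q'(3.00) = -28.19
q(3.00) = -28.77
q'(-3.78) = -40.30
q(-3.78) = 44.48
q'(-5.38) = -84.19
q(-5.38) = 141.98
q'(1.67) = -8.39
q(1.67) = -5.65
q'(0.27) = 0.76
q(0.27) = -1.71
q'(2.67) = -22.27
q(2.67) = -20.46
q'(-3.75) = -39.63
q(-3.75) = 43.28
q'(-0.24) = 1.12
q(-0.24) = -2.26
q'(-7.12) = -149.70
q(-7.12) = 342.79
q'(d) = -3.06*d^2 - 0.6*d + 1.15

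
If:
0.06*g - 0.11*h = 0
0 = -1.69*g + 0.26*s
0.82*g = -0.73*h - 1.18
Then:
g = -0.97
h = -0.53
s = -6.30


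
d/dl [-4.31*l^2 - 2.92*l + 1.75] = -8.62*l - 2.92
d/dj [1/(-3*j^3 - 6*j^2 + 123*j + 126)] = (3*j^2 + 4*j - 41)/(3*(j^3 + 2*j^2 - 41*j - 42)^2)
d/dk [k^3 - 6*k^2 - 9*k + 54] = 3*k^2 - 12*k - 9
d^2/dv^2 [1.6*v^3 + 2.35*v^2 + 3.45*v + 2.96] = 9.6*v + 4.7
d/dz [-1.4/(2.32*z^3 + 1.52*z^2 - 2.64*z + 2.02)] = (9.744*z^2 + 4.256*z - 3.696)/(2.32*z^3 + 1.52*z^2 - 2.64*z + 2.02)^2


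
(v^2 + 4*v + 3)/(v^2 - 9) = (v + 1)/(v - 3)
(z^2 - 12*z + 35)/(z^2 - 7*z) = (z - 5)/z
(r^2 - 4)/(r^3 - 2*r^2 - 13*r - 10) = (r - 2)/(r^2 - 4*r - 5)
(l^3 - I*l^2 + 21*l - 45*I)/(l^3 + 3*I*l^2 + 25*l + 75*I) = (l^2 - 6*I*l - 9)/(l^2 - 2*I*l + 15)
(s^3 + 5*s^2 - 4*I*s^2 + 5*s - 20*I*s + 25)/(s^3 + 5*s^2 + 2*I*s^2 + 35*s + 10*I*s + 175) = (s + I)/(s + 7*I)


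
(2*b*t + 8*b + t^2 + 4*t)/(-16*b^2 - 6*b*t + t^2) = (t + 4)/(-8*b + t)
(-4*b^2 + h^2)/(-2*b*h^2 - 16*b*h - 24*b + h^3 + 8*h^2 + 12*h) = (2*b + h)/(h^2 + 8*h + 12)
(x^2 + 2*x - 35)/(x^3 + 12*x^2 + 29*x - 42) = (x - 5)/(x^2 + 5*x - 6)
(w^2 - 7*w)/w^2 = (w - 7)/w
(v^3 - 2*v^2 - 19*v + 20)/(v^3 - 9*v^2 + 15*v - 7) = (v^2 - v - 20)/(v^2 - 8*v + 7)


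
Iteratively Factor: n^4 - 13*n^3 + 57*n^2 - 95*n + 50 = (n - 5)*(n^3 - 8*n^2 + 17*n - 10) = (n - 5)^2*(n^2 - 3*n + 2) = (n - 5)^2*(n - 1)*(n - 2)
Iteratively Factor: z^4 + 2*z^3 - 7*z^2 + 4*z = (z + 4)*(z^3 - 2*z^2 + z) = (z - 1)*(z + 4)*(z^2 - z) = (z - 1)^2*(z + 4)*(z)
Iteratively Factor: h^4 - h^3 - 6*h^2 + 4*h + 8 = (h - 2)*(h^3 + h^2 - 4*h - 4) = (h - 2)*(h + 2)*(h^2 - h - 2) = (h - 2)*(h + 1)*(h + 2)*(h - 2)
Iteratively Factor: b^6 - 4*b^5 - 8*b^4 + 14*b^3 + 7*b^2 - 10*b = (b - 1)*(b^5 - 3*b^4 - 11*b^3 + 3*b^2 + 10*b) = (b - 1)*(b + 1)*(b^4 - 4*b^3 - 7*b^2 + 10*b) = (b - 1)^2*(b + 1)*(b^3 - 3*b^2 - 10*b) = b*(b - 1)^2*(b + 1)*(b^2 - 3*b - 10) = b*(b - 5)*(b - 1)^2*(b + 1)*(b + 2)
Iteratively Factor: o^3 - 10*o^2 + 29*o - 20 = (o - 4)*(o^2 - 6*o + 5) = (o - 4)*(o - 1)*(o - 5)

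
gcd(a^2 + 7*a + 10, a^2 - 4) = a + 2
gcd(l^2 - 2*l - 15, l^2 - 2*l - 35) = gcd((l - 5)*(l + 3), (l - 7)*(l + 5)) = 1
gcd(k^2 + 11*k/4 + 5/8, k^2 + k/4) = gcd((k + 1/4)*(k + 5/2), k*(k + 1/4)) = k + 1/4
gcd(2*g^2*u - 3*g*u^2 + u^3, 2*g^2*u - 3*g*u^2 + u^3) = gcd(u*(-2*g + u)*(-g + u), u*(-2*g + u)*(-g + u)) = 2*g^2*u - 3*g*u^2 + u^3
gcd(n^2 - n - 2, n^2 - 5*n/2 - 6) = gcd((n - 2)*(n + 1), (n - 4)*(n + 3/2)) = 1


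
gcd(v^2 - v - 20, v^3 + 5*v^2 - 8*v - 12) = 1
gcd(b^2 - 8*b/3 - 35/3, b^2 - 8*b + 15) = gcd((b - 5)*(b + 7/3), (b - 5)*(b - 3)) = b - 5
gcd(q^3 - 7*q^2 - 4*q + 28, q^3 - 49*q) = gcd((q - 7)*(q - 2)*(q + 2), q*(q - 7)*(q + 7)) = q - 7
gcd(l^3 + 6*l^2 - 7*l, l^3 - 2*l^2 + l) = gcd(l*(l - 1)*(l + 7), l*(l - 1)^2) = l^2 - l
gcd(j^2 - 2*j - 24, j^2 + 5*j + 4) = j + 4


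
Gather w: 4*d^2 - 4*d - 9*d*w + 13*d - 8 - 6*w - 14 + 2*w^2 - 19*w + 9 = 4*d^2 + 9*d + 2*w^2 + w*(-9*d - 25) - 13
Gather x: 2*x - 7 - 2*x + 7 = 0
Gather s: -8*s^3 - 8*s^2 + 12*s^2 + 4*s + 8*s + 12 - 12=-8*s^3 + 4*s^2 + 12*s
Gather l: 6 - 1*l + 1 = 7 - l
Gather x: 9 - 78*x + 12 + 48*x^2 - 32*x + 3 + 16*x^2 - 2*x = 64*x^2 - 112*x + 24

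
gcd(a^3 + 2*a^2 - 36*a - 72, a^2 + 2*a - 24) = a + 6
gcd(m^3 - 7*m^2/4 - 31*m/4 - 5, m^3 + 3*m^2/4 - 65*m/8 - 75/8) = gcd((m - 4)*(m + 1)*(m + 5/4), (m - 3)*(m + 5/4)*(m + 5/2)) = m + 5/4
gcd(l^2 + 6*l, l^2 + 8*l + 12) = l + 6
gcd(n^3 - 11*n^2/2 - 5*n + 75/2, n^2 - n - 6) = n - 3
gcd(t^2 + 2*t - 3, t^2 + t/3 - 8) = t + 3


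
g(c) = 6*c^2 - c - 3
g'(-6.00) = -73.00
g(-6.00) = 219.00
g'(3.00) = 35.00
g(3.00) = 48.00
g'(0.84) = 9.08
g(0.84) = 0.39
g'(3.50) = 41.00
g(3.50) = 67.00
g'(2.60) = 30.20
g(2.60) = 34.96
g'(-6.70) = -81.40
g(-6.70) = 273.04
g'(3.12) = 36.44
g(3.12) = 52.29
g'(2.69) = 31.28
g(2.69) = 37.73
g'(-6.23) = -75.76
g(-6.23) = 236.11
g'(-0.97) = -12.64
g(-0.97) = 3.62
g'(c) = 12*c - 1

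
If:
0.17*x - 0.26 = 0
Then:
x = 1.53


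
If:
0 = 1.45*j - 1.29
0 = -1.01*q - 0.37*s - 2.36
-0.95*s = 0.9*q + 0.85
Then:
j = 0.89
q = -3.08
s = 2.02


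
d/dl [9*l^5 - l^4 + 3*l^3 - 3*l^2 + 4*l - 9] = 45*l^4 - 4*l^3 + 9*l^2 - 6*l + 4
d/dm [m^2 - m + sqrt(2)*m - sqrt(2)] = 2*m - 1 + sqrt(2)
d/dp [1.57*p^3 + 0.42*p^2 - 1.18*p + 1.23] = 4.71*p^2 + 0.84*p - 1.18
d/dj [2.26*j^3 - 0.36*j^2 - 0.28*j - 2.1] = 6.78*j^2 - 0.72*j - 0.28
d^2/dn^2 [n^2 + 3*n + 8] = 2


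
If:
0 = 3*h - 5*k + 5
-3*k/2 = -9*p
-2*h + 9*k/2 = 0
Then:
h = -45/7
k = -20/7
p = -10/21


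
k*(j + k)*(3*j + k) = 3*j^2*k + 4*j*k^2 + k^3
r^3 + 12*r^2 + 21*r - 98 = (r - 2)*(r + 7)^2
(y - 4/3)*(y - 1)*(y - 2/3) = y^3 - 3*y^2 + 26*y/9 - 8/9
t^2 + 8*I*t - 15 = (t + 3*I)*(t + 5*I)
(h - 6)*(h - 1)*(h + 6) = h^3 - h^2 - 36*h + 36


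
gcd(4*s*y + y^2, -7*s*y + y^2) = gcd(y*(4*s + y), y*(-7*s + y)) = y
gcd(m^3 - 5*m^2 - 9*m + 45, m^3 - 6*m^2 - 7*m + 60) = m^2 - 2*m - 15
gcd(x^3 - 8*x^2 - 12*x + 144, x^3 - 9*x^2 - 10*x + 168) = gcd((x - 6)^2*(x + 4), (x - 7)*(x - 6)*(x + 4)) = x^2 - 2*x - 24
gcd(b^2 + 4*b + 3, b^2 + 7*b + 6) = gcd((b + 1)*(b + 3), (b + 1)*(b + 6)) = b + 1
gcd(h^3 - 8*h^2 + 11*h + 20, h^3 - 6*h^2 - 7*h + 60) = h^2 - 9*h + 20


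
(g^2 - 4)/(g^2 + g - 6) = (g + 2)/(g + 3)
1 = 1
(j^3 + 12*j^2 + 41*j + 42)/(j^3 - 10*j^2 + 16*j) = (j^3 + 12*j^2 + 41*j + 42)/(j*(j^2 - 10*j + 16))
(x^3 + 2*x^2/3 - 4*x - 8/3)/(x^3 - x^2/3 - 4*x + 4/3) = (3*x + 2)/(3*x - 1)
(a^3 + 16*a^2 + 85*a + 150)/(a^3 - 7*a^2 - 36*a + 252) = (a^2 + 10*a + 25)/(a^2 - 13*a + 42)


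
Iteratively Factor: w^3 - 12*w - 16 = (w - 4)*(w^2 + 4*w + 4) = (w - 4)*(w + 2)*(w + 2)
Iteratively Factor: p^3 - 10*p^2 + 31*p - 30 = (p - 3)*(p^2 - 7*p + 10) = (p - 3)*(p - 2)*(p - 5)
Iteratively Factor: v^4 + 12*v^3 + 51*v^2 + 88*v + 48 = (v + 4)*(v^3 + 8*v^2 + 19*v + 12) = (v + 3)*(v + 4)*(v^2 + 5*v + 4) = (v + 3)*(v + 4)^2*(v + 1)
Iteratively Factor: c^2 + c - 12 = (c - 3)*(c + 4)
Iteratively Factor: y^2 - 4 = (y - 2)*(y + 2)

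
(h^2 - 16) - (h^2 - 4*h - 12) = 4*h - 4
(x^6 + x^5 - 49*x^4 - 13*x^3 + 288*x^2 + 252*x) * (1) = x^6 + x^5 - 49*x^4 - 13*x^3 + 288*x^2 + 252*x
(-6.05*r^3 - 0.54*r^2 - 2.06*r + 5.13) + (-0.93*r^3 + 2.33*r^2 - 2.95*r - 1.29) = -6.98*r^3 + 1.79*r^2 - 5.01*r + 3.84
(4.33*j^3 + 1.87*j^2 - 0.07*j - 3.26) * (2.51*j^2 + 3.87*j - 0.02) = 10.8683*j^5 + 21.4508*j^4 + 6.9746*j^3 - 8.4909*j^2 - 12.6148*j + 0.0652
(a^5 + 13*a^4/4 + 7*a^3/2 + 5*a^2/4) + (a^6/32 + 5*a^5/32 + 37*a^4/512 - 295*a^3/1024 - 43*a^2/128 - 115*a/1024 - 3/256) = a^6/32 + 37*a^5/32 + 1701*a^4/512 + 3289*a^3/1024 + 117*a^2/128 - 115*a/1024 - 3/256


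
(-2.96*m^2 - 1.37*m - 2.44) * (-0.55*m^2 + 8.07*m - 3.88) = 1.628*m^4 - 23.1337*m^3 + 1.7709*m^2 - 14.3752*m + 9.4672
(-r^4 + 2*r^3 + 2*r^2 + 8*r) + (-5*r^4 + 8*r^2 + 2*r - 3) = -6*r^4 + 2*r^3 + 10*r^2 + 10*r - 3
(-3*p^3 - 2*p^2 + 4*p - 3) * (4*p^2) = -12*p^5 - 8*p^4 + 16*p^3 - 12*p^2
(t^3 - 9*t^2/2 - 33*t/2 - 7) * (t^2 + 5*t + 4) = t^5 + t^4/2 - 35*t^3 - 215*t^2/2 - 101*t - 28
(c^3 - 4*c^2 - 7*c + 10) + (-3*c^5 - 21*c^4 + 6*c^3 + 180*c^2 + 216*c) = -3*c^5 - 21*c^4 + 7*c^3 + 176*c^2 + 209*c + 10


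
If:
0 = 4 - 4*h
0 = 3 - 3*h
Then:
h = 1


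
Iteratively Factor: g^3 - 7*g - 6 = (g + 1)*(g^2 - g - 6) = (g + 1)*(g + 2)*(g - 3)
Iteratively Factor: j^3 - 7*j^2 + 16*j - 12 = (j - 3)*(j^2 - 4*j + 4) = (j - 3)*(j - 2)*(j - 2)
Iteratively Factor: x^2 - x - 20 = (x - 5)*(x + 4)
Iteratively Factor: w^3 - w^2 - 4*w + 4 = (w + 2)*(w^2 - 3*w + 2) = (w - 1)*(w + 2)*(w - 2)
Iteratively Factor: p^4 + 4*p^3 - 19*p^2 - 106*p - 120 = (p + 2)*(p^3 + 2*p^2 - 23*p - 60) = (p + 2)*(p + 3)*(p^2 - p - 20) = (p + 2)*(p + 3)*(p + 4)*(p - 5)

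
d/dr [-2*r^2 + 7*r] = 7 - 4*r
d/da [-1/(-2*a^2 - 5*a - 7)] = (-4*a - 5)/(2*a^2 + 5*a + 7)^2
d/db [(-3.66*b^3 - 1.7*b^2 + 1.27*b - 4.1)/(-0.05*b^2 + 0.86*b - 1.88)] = (0.183*b^4 - 6.2952*b^3 + 19.2439*b^2 + 5.982*b + 1.1384)/(0.0025*b^4 - 0.086*b^3 + 0.9276*b^2 - 3.2336*b + 3.5344)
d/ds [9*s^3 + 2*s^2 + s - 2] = 27*s^2 + 4*s + 1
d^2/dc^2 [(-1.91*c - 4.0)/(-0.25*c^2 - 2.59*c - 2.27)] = ((0.5*c + 2.59)*(1.0*c + 5.18)*(1.91*c + 4.0) - (2.865*c + 11.8938)*(0.25*c^2 + 2.59*c + 2.27))/(0.25*c^2 + 2.59*c + 2.27)^3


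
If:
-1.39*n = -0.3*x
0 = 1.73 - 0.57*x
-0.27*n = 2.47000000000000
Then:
No Solution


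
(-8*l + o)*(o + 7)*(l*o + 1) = -8*l^2*o^2 - 56*l^2*o + l*o^3 + 7*l*o^2 - 8*l*o - 56*l + o^2 + 7*o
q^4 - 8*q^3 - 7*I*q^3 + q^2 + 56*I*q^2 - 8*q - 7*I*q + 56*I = (q - 8)*(q - 7*I)*(q - I)*(q + I)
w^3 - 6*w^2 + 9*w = w*(w - 3)^2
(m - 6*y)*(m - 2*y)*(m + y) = m^3 - 7*m^2*y + 4*m*y^2 + 12*y^3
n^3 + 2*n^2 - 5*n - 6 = (n - 2)*(n + 1)*(n + 3)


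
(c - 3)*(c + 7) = c^2 + 4*c - 21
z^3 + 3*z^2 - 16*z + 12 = (z - 2)*(z - 1)*(z + 6)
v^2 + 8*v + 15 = (v + 3)*(v + 5)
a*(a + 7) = a^2 + 7*a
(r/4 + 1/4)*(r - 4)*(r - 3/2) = r^3/4 - 9*r^2/8 + r/8 + 3/2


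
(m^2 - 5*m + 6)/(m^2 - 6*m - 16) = (-m^2 + 5*m - 6)/(-m^2 + 6*m + 16)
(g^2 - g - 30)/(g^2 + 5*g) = (g - 6)/g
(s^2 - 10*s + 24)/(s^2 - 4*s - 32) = (-s^2 + 10*s - 24)/(-s^2 + 4*s + 32)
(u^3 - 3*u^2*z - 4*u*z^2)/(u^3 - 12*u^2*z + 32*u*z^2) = (-u - z)/(-u + 8*z)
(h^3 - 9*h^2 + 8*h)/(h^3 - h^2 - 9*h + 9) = h*(h - 8)/(h^2 - 9)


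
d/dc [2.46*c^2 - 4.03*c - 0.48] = 4.92*c - 4.03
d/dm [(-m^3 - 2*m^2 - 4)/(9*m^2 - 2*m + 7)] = (-9*m^4 + 4*m^3 - 17*m^2 + 44*m - 8)/(81*m^4 - 36*m^3 + 130*m^2 - 28*m + 49)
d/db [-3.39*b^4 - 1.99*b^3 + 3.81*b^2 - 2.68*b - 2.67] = -13.56*b^3 - 5.97*b^2 + 7.62*b - 2.68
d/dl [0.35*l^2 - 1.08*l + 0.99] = 0.7*l - 1.08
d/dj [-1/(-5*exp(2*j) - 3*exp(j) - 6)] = (-10*exp(j) - 3)*exp(j)/(5*exp(2*j) + 3*exp(j) + 6)^2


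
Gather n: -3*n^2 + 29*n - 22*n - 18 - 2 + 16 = -3*n^2 + 7*n - 4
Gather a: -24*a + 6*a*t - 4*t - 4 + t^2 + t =a*(6*t - 24) + t^2 - 3*t - 4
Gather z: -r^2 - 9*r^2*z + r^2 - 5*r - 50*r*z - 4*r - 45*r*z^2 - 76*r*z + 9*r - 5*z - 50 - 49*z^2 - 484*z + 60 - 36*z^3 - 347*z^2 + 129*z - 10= -36*z^3 + z^2*(-45*r - 396) + z*(-9*r^2 - 126*r - 360)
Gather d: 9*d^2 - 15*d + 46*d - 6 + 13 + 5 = 9*d^2 + 31*d + 12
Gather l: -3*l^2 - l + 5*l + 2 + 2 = -3*l^2 + 4*l + 4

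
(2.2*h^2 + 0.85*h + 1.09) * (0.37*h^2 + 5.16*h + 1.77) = 0.814*h^4 + 11.6665*h^3 + 8.6833*h^2 + 7.1289*h + 1.9293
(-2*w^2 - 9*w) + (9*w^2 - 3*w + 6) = 7*w^2 - 12*w + 6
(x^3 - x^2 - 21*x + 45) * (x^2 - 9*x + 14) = x^5 - 10*x^4 + 2*x^3 + 220*x^2 - 699*x + 630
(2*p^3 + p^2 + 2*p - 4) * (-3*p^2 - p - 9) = -6*p^5 - 5*p^4 - 25*p^3 + p^2 - 14*p + 36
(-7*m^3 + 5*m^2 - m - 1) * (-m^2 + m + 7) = 7*m^5 - 12*m^4 - 43*m^3 + 35*m^2 - 8*m - 7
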